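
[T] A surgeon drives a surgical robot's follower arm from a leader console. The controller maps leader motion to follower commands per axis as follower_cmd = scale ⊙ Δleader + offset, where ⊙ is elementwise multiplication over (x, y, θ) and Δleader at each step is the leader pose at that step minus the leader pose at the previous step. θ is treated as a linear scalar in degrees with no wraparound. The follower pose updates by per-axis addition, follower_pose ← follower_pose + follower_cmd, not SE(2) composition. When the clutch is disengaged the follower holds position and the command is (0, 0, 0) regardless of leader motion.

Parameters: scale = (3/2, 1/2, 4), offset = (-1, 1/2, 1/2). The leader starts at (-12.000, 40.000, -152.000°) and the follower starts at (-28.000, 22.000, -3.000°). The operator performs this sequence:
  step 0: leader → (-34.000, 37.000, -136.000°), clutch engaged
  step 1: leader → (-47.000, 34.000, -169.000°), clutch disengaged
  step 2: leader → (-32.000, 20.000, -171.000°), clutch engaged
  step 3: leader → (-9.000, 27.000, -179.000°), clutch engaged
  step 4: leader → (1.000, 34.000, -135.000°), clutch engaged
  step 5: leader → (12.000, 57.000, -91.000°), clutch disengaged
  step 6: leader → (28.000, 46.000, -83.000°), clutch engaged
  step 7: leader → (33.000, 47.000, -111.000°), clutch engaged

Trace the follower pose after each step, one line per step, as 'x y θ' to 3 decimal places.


-62.000 21.000 61.500
-62.000 21.000 61.500
-40.500 14.500 54.000
-7.000 18.500 22.500
7.000 22.500 199.000
7.000 22.500 199.000
30.000 17.500 231.500
36.500 18.500 120.000

step 0: Δleader=(-22.000, -3.000, 16.000°), engaged; cmd=(-34.000, -1.000, 64.500°) → follower=(-62.000, 21.000, 61.500°)
step 1: Δleader=(-13.000, -3.000, -33.000°), disengaged; cmd=(0,0,0) → follower holds at (-62.000, 21.000, 61.500°)
step 2: Δleader=(15.000, -14.000, -2.000°), engaged; cmd=(21.500, -6.500, -7.500°) → follower=(-40.500, 14.500, 54.000°)
step 3: Δleader=(23.000, 7.000, -8.000°), engaged; cmd=(33.500, 4.000, -31.500°) → follower=(-7.000, 18.500, 22.500°)
step 4: Δleader=(10.000, 7.000, 44.000°), engaged; cmd=(14.000, 4.000, 176.500°) → follower=(7.000, 22.500, 199.000°)
step 5: Δleader=(11.000, 23.000, 44.000°), disengaged; cmd=(0,0,0) → follower holds at (7.000, 22.500, 199.000°)
step 6: Δleader=(16.000, -11.000, 8.000°), engaged; cmd=(23.000, -5.000, 32.500°) → follower=(30.000, 17.500, 231.500°)
step 7: Δleader=(5.000, 1.000, -28.000°), engaged; cmd=(6.500, 1.000, -111.500°) → follower=(36.500, 18.500, 120.000°)


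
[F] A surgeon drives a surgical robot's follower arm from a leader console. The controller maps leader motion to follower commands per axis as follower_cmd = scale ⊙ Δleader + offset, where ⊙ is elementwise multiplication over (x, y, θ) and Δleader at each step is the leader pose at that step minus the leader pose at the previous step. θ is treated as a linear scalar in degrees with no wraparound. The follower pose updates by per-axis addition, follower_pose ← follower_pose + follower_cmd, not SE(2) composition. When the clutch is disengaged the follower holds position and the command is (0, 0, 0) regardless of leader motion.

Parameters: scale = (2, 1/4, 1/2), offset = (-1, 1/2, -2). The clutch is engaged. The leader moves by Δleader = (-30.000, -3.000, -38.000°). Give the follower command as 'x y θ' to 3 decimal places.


-61.000 -0.250 -21.000

axis x: 2·-30.000 + -1 = -61.000
axis y: 1/4·-3.000 + 1/2 = -0.250
axis θ: 1/2·-38.000 + -2 = -21.000


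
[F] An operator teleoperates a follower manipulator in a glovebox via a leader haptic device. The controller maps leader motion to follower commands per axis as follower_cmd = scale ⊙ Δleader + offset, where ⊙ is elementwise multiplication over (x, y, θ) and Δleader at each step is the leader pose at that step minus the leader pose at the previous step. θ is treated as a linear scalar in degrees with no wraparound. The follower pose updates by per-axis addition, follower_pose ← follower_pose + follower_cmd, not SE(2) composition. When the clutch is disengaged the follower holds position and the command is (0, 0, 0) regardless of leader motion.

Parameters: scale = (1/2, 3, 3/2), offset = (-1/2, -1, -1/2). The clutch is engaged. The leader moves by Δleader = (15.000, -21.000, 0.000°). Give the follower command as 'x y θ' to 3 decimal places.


7.000 -64.000 -0.500

axis x: 1/2·15.000 + -1/2 = 7.000
axis y: 3·-21.000 + -1 = -64.000
axis θ: 3/2·0.000 + -1/2 = -0.500


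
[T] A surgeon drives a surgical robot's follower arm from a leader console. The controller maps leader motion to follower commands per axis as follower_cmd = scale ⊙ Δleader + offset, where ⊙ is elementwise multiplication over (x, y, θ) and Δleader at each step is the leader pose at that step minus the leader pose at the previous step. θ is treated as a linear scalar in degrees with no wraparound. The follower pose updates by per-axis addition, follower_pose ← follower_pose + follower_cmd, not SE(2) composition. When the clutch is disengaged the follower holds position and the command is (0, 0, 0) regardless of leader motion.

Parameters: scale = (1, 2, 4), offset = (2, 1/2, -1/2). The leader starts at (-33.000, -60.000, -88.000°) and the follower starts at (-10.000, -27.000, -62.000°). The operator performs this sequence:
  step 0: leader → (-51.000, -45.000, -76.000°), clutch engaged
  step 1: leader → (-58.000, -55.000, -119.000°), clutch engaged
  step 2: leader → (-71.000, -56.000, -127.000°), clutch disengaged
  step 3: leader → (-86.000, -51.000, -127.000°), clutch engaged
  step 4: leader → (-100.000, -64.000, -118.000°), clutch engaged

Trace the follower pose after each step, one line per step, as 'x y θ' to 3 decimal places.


step 0: Δleader=(-18.000, 15.000, 12.000°), engaged; cmd=(-16.000, 30.500, 47.500°) → follower=(-26.000, 3.500, -14.500°)
step 1: Δleader=(-7.000, -10.000, -43.000°), engaged; cmd=(-5.000, -19.500, -172.500°) → follower=(-31.000, -16.000, -187.000°)
step 2: Δleader=(-13.000, -1.000, -8.000°), disengaged; cmd=(0,0,0) → follower holds at (-31.000, -16.000, -187.000°)
step 3: Δleader=(-15.000, 5.000, 0.000°), engaged; cmd=(-13.000, 10.500, -0.500°) → follower=(-44.000, -5.500, -187.500°)
step 4: Δleader=(-14.000, -13.000, 9.000°), engaged; cmd=(-12.000, -25.500, 35.500°) → follower=(-56.000, -31.000, -152.000°)

-26.000 3.500 -14.500
-31.000 -16.000 -187.000
-31.000 -16.000 -187.000
-44.000 -5.500 -187.500
-56.000 -31.000 -152.000


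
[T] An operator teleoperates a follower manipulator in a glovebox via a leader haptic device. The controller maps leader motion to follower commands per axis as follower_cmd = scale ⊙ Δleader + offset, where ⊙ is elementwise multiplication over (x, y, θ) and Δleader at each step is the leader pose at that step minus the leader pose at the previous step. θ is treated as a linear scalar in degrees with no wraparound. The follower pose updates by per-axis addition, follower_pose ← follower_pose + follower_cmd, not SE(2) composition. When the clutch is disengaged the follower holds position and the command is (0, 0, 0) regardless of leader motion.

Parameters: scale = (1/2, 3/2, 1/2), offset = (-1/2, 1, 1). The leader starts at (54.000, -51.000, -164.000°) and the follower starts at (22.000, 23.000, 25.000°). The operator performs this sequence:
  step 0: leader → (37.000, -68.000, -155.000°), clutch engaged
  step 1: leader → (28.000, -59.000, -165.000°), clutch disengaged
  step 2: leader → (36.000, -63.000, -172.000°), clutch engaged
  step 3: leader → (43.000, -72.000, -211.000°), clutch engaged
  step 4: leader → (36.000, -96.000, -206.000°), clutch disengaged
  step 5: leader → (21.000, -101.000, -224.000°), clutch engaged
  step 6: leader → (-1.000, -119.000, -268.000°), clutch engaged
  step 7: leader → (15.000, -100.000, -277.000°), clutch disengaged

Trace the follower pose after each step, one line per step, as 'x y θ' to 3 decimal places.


13.000 -1.500 30.500
13.000 -1.500 30.500
16.500 -6.500 28.000
19.500 -19.000 9.500
19.500 -19.000 9.500
11.500 -25.500 1.500
0.000 -51.500 -19.500
0.000 -51.500 -19.500

step 0: Δleader=(-17.000, -17.000, 9.000°), engaged; cmd=(-9.000, -24.500, 5.500°) → follower=(13.000, -1.500, 30.500°)
step 1: Δleader=(-9.000, 9.000, -10.000°), disengaged; cmd=(0,0,0) → follower holds at (13.000, -1.500, 30.500°)
step 2: Δleader=(8.000, -4.000, -7.000°), engaged; cmd=(3.500, -5.000, -2.500°) → follower=(16.500, -6.500, 28.000°)
step 3: Δleader=(7.000, -9.000, -39.000°), engaged; cmd=(3.000, -12.500, -18.500°) → follower=(19.500, -19.000, 9.500°)
step 4: Δleader=(-7.000, -24.000, 5.000°), disengaged; cmd=(0,0,0) → follower holds at (19.500, -19.000, 9.500°)
step 5: Δleader=(-15.000, -5.000, -18.000°), engaged; cmd=(-8.000, -6.500, -8.000°) → follower=(11.500, -25.500, 1.500°)
step 6: Δleader=(-22.000, -18.000, -44.000°), engaged; cmd=(-11.500, -26.000, -21.000°) → follower=(0.000, -51.500, -19.500°)
step 7: Δleader=(16.000, 19.000, -9.000°), disengaged; cmd=(0,0,0) → follower holds at (0.000, -51.500, -19.500°)


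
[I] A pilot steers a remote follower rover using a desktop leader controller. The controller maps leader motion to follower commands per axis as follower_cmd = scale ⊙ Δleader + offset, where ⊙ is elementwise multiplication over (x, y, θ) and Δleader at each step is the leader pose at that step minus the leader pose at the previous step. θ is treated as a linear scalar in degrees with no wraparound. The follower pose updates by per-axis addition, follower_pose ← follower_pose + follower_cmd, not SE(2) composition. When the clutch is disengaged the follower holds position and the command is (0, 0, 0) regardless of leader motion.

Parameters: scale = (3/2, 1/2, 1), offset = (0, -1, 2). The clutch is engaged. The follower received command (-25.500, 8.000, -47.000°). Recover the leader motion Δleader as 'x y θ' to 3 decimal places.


-17.000 18.000 -49.000

axis x: (-25.500 − 0) / (3/2) = -17.000
axis y: (8.000 − -1) / (1/2) = 18.000
axis θ: (-47.000 − 2) / (1) = -49.000


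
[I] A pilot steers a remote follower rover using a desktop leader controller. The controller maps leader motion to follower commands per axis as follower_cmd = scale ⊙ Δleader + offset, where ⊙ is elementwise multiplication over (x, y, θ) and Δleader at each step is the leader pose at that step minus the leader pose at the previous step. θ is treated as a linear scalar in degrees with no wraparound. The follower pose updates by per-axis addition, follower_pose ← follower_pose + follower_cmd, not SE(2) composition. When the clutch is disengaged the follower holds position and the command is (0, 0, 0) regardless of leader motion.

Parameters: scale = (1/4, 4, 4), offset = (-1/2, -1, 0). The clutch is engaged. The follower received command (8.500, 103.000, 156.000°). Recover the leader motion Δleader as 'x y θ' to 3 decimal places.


36.000 26.000 39.000

axis x: (8.500 − -1/2) / (1/4) = 36.000
axis y: (103.000 − -1) / (4) = 26.000
axis θ: (156.000 − 0) / (4) = 39.000


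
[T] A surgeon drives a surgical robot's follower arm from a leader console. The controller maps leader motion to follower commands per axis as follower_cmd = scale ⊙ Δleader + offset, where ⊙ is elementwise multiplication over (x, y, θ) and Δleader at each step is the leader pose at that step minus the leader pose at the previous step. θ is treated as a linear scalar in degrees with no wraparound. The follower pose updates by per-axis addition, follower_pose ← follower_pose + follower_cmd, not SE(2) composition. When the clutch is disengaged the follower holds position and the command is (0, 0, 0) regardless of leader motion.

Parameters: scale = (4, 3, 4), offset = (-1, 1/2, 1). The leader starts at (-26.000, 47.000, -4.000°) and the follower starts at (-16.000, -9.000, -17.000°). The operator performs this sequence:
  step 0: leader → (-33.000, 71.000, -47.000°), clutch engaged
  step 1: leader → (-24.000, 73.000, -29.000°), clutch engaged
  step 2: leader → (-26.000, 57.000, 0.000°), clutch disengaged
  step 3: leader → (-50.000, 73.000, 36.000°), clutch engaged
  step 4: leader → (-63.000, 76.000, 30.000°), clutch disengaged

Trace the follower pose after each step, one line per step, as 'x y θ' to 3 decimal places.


-45.000 63.500 -188.000
-10.000 70.000 -115.000
-10.000 70.000 -115.000
-107.000 118.500 30.000
-107.000 118.500 30.000

step 0: Δleader=(-7.000, 24.000, -43.000°), engaged; cmd=(-29.000, 72.500, -171.000°) → follower=(-45.000, 63.500, -188.000°)
step 1: Δleader=(9.000, 2.000, 18.000°), engaged; cmd=(35.000, 6.500, 73.000°) → follower=(-10.000, 70.000, -115.000°)
step 2: Δleader=(-2.000, -16.000, 29.000°), disengaged; cmd=(0,0,0) → follower holds at (-10.000, 70.000, -115.000°)
step 3: Δleader=(-24.000, 16.000, 36.000°), engaged; cmd=(-97.000, 48.500, 145.000°) → follower=(-107.000, 118.500, 30.000°)
step 4: Δleader=(-13.000, 3.000, -6.000°), disengaged; cmd=(0,0,0) → follower holds at (-107.000, 118.500, 30.000°)


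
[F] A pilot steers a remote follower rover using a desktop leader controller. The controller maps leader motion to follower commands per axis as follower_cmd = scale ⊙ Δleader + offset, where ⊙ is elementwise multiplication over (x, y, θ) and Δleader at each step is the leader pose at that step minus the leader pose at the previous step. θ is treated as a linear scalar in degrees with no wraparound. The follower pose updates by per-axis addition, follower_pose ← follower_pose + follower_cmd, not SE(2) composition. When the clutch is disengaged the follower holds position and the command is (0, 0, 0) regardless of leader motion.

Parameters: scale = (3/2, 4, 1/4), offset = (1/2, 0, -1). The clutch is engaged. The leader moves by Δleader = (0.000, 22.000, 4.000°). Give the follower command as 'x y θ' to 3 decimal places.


0.500 88.000 0.000

axis x: 3/2·0.000 + 1/2 = 0.500
axis y: 4·22.000 + 0 = 88.000
axis θ: 1/4·4.000 + -1 = 0.000


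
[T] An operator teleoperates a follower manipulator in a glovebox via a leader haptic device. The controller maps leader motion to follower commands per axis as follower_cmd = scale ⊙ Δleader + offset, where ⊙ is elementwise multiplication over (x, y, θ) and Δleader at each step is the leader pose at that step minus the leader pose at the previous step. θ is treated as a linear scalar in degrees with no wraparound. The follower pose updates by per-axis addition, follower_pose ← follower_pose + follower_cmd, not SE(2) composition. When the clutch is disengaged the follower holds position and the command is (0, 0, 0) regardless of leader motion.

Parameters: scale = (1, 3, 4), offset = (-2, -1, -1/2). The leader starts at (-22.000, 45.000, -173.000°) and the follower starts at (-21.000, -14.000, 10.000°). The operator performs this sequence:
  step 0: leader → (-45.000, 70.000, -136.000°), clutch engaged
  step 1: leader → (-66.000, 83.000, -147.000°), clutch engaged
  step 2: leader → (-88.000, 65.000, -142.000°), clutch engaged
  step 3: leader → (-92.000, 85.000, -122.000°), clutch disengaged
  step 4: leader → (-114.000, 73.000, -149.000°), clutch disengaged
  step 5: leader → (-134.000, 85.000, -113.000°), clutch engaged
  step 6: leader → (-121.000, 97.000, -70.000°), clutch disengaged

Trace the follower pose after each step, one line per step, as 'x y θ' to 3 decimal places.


step 0: Δleader=(-23.000, 25.000, 37.000°), engaged; cmd=(-25.000, 74.000, 147.500°) → follower=(-46.000, 60.000, 157.500°)
step 1: Δleader=(-21.000, 13.000, -11.000°), engaged; cmd=(-23.000, 38.000, -44.500°) → follower=(-69.000, 98.000, 113.000°)
step 2: Δleader=(-22.000, -18.000, 5.000°), engaged; cmd=(-24.000, -55.000, 19.500°) → follower=(-93.000, 43.000, 132.500°)
step 3: Δleader=(-4.000, 20.000, 20.000°), disengaged; cmd=(0,0,0) → follower holds at (-93.000, 43.000, 132.500°)
step 4: Δleader=(-22.000, -12.000, -27.000°), disengaged; cmd=(0,0,0) → follower holds at (-93.000, 43.000, 132.500°)
step 5: Δleader=(-20.000, 12.000, 36.000°), engaged; cmd=(-22.000, 35.000, 143.500°) → follower=(-115.000, 78.000, 276.000°)
step 6: Δleader=(13.000, 12.000, 43.000°), disengaged; cmd=(0,0,0) → follower holds at (-115.000, 78.000, 276.000°)

-46.000 60.000 157.500
-69.000 98.000 113.000
-93.000 43.000 132.500
-93.000 43.000 132.500
-93.000 43.000 132.500
-115.000 78.000 276.000
-115.000 78.000 276.000


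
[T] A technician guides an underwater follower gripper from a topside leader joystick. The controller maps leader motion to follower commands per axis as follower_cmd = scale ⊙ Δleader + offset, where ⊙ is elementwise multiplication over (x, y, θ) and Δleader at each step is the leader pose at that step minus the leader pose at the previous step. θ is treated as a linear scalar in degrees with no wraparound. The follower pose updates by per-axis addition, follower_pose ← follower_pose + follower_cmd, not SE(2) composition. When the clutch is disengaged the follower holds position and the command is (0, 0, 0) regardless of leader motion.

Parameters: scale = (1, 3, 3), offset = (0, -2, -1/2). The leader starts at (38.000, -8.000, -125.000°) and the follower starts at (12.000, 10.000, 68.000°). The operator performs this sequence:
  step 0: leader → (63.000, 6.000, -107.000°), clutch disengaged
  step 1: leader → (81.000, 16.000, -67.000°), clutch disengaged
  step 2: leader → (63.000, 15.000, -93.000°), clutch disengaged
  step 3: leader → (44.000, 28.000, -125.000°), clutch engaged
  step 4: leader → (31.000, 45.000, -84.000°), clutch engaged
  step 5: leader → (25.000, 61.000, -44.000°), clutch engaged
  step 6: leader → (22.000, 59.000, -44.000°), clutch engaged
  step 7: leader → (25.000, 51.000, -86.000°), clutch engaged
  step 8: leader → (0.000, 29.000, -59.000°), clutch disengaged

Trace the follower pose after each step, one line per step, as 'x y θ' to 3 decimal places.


step 0: Δleader=(25.000, 14.000, 18.000°), disengaged; cmd=(0,0,0) → follower holds at (12.000, 10.000, 68.000°)
step 1: Δleader=(18.000, 10.000, 40.000°), disengaged; cmd=(0,0,0) → follower holds at (12.000, 10.000, 68.000°)
step 2: Δleader=(-18.000, -1.000, -26.000°), disengaged; cmd=(0,0,0) → follower holds at (12.000, 10.000, 68.000°)
step 3: Δleader=(-19.000, 13.000, -32.000°), engaged; cmd=(-19.000, 37.000, -96.500°) → follower=(-7.000, 47.000, -28.500°)
step 4: Δleader=(-13.000, 17.000, 41.000°), engaged; cmd=(-13.000, 49.000, 122.500°) → follower=(-20.000, 96.000, 94.000°)
step 5: Δleader=(-6.000, 16.000, 40.000°), engaged; cmd=(-6.000, 46.000, 119.500°) → follower=(-26.000, 142.000, 213.500°)
step 6: Δleader=(-3.000, -2.000, 0.000°), engaged; cmd=(-3.000, -8.000, -0.500°) → follower=(-29.000, 134.000, 213.000°)
step 7: Δleader=(3.000, -8.000, -42.000°), engaged; cmd=(3.000, -26.000, -126.500°) → follower=(-26.000, 108.000, 86.500°)
step 8: Δleader=(-25.000, -22.000, 27.000°), disengaged; cmd=(0,0,0) → follower holds at (-26.000, 108.000, 86.500°)

12.000 10.000 68.000
12.000 10.000 68.000
12.000 10.000 68.000
-7.000 47.000 -28.500
-20.000 96.000 94.000
-26.000 142.000 213.500
-29.000 134.000 213.000
-26.000 108.000 86.500
-26.000 108.000 86.500


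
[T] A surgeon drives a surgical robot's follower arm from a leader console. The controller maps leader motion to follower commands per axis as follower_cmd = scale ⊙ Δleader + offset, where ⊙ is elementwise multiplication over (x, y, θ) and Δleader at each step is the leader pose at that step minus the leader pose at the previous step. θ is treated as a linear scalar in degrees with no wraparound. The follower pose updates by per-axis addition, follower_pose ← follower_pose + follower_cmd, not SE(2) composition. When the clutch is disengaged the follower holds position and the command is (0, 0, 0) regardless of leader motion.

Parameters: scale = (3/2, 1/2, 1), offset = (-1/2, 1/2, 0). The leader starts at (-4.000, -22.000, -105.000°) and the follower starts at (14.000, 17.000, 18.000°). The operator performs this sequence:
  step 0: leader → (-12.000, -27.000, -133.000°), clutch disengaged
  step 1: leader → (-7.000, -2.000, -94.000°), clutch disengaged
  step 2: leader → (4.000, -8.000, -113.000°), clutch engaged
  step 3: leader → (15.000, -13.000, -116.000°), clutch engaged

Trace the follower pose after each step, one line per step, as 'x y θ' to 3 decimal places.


14.000 17.000 18.000
14.000 17.000 18.000
30.000 14.500 -1.000
46.000 12.500 -4.000

step 0: Δleader=(-8.000, -5.000, -28.000°), disengaged; cmd=(0,0,0) → follower holds at (14.000, 17.000, 18.000°)
step 1: Δleader=(5.000, 25.000, 39.000°), disengaged; cmd=(0,0,0) → follower holds at (14.000, 17.000, 18.000°)
step 2: Δleader=(11.000, -6.000, -19.000°), engaged; cmd=(16.000, -2.500, -19.000°) → follower=(30.000, 14.500, -1.000°)
step 3: Δleader=(11.000, -5.000, -3.000°), engaged; cmd=(16.000, -2.000, -3.000°) → follower=(46.000, 12.500, -4.000°)


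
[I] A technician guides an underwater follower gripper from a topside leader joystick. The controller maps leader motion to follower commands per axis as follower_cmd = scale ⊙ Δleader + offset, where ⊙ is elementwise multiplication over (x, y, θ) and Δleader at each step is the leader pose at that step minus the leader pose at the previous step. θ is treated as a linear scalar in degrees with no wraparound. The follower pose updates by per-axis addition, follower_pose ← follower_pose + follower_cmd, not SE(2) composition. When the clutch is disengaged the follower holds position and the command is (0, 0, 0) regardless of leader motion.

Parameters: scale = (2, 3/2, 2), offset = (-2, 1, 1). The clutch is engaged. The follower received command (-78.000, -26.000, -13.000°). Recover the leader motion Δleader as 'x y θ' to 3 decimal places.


axis x: (-78.000 − -2) / (2) = -38.000
axis y: (-26.000 − 1) / (3/2) = -18.000
axis θ: (-13.000 − 1) / (2) = -7.000

-38.000 -18.000 -7.000


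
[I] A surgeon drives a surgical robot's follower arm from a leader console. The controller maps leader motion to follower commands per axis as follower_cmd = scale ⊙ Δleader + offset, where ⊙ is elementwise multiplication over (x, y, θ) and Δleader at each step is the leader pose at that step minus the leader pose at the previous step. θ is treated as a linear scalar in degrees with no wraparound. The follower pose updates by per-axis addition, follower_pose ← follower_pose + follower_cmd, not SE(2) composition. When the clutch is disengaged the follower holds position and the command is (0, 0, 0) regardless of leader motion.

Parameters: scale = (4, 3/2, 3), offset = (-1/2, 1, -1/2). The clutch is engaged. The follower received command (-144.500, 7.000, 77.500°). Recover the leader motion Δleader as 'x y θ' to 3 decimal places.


-36.000 4.000 26.000

axis x: (-144.500 − -1/2) / (4) = -36.000
axis y: (7.000 − 1) / (3/2) = 4.000
axis θ: (77.500 − -1/2) / (3) = 26.000


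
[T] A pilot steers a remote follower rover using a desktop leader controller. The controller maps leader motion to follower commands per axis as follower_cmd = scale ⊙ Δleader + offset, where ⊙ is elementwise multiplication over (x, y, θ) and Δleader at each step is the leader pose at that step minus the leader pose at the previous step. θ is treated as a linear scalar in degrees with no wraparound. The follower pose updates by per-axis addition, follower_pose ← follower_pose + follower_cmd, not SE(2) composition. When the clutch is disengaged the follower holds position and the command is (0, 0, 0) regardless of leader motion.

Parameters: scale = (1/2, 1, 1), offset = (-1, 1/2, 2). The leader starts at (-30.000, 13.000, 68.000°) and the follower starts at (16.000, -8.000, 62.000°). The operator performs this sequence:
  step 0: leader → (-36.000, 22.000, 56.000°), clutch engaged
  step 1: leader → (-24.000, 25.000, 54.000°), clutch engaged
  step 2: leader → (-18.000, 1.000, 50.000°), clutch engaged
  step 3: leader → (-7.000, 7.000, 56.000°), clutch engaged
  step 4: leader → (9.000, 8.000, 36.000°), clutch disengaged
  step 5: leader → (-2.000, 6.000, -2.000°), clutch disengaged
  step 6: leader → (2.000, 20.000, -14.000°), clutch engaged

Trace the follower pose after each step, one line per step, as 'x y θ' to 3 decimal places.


12.000 1.500 52.000
17.000 5.000 52.000
19.000 -18.500 50.000
23.500 -12.000 58.000
23.500 -12.000 58.000
23.500 -12.000 58.000
24.500 2.500 48.000

step 0: Δleader=(-6.000, 9.000, -12.000°), engaged; cmd=(-4.000, 9.500, -10.000°) → follower=(12.000, 1.500, 52.000°)
step 1: Δleader=(12.000, 3.000, -2.000°), engaged; cmd=(5.000, 3.500, 0.000°) → follower=(17.000, 5.000, 52.000°)
step 2: Δleader=(6.000, -24.000, -4.000°), engaged; cmd=(2.000, -23.500, -2.000°) → follower=(19.000, -18.500, 50.000°)
step 3: Δleader=(11.000, 6.000, 6.000°), engaged; cmd=(4.500, 6.500, 8.000°) → follower=(23.500, -12.000, 58.000°)
step 4: Δleader=(16.000, 1.000, -20.000°), disengaged; cmd=(0,0,0) → follower holds at (23.500, -12.000, 58.000°)
step 5: Δleader=(-11.000, -2.000, -38.000°), disengaged; cmd=(0,0,0) → follower holds at (23.500, -12.000, 58.000°)
step 6: Δleader=(4.000, 14.000, -12.000°), engaged; cmd=(1.000, 14.500, -10.000°) → follower=(24.500, 2.500, 48.000°)


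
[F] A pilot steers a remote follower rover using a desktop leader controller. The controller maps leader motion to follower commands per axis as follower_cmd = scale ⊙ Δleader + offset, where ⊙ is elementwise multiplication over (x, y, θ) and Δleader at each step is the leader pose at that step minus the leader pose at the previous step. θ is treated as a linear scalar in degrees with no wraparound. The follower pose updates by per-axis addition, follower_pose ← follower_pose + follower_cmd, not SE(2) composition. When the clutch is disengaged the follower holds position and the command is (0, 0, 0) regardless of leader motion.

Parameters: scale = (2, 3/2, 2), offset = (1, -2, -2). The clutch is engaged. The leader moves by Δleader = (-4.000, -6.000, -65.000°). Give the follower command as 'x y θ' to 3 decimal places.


-7.000 -11.000 -132.000

axis x: 2·-4.000 + 1 = -7.000
axis y: 3/2·-6.000 + -2 = -11.000
axis θ: 2·-65.000 + -2 = -132.000


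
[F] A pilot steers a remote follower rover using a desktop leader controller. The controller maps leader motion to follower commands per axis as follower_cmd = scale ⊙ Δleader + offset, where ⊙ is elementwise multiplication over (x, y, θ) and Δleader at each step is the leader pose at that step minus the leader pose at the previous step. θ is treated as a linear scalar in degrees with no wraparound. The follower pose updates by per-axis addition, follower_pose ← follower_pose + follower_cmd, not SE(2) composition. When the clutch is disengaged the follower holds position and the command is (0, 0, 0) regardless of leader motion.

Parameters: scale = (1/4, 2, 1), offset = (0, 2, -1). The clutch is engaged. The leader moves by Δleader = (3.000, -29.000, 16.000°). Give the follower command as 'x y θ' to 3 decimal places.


0.750 -56.000 15.000

axis x: 1/4·3.000 + 0 = 0.750
axis y: 2·-29.000 + 2 = -56.000
axis θ: 1·16.000 + -1 = 15.000


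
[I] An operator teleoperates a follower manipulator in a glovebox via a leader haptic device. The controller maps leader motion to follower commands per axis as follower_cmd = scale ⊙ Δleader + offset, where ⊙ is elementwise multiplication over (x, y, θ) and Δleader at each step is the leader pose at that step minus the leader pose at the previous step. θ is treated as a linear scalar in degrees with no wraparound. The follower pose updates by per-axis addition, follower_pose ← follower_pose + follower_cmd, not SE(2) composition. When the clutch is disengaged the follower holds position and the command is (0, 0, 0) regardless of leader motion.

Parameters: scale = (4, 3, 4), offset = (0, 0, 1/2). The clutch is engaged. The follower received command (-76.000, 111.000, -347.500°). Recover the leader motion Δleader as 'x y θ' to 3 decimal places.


axis x: (-76.000 − 0) / (4) = -19.000
axis y: (111.000 − 0) / (3) = 37.000
axis θ: (-347.500 − 1/2) / (4) = -87.000

-19.000 37.000 -87.000


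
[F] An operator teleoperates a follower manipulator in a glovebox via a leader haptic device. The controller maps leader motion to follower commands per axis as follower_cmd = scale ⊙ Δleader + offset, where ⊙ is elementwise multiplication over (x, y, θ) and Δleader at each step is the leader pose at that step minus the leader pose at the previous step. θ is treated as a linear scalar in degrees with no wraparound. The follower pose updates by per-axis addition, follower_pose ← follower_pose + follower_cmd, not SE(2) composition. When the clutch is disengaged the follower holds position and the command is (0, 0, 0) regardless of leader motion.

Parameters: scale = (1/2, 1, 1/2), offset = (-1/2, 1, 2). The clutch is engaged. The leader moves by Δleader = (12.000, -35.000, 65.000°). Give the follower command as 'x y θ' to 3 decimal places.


5.500 -34.000 34.500

axis x: 1/2·12.000 + -1/2 = 5.500
axis y: 1·-35.000 + 1 = -34.000
axis θ: 1/2·65.000 + 2 = 34.500


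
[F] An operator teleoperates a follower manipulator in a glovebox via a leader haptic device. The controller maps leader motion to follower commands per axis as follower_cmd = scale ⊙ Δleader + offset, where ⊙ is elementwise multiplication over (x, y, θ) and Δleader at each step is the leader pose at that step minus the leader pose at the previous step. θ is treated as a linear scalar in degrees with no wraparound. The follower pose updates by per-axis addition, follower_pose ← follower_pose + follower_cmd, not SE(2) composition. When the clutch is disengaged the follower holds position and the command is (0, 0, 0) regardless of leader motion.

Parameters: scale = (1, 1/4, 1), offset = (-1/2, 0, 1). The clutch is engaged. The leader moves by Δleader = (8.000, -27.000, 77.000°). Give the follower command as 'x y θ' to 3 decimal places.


axis x: 1·8.000 + -1/2 = 7.500
axis y: 1/4·-27.000 + 0 = -6.750
axis θ: 1·77.000 + 1 = 78.000

7.500 -6.750 78.000


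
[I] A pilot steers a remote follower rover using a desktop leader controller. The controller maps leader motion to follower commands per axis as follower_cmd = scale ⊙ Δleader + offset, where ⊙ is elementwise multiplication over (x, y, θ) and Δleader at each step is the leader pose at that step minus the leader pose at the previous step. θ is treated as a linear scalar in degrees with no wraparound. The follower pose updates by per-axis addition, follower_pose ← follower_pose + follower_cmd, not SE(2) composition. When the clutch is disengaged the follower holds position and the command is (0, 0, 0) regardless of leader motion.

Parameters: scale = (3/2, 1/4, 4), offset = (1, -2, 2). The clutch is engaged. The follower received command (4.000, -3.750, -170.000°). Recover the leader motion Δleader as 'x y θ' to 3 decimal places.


axis x: (4.000 − 1) / (3/2) = 2.000
axis y: (-3.750 − -2) / (1/4) = -7.000
axis θ: (-170.000 − 2) / (4) = -43.000

2.000 -7.000 -43.000


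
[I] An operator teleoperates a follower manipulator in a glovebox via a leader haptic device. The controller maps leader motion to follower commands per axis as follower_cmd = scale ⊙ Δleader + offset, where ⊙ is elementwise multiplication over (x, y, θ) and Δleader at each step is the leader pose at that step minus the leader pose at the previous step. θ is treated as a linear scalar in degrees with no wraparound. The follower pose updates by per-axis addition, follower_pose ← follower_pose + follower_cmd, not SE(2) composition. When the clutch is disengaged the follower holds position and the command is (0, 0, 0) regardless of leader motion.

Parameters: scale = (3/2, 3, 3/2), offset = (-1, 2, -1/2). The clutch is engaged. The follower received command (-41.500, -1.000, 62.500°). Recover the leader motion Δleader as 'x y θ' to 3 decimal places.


-27.000 -1.000 42.000

axis x: (-41.500 − -1) / (3/2) = -27.000
axis y: (-1.000 − 2) / (3) = -1.000
axis θ: (62.500 − -1/2) / (3/2) = 42.000


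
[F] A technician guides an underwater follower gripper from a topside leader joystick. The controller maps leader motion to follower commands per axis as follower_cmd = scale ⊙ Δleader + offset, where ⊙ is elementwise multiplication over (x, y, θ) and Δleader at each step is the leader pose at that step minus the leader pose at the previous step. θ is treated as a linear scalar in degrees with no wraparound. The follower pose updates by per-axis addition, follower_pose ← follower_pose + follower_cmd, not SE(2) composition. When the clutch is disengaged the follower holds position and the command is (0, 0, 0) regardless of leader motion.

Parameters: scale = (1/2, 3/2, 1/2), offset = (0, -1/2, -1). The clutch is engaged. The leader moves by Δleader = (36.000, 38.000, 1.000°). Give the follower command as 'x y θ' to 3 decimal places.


axis x: 1/2·36.000 + 0 = 18.000
axis y: 3/2·38.000 + -1/2 = 56.500
axis θ: 1/2·1.000 + -1 = -0.500

18.000 56.500 -0.500


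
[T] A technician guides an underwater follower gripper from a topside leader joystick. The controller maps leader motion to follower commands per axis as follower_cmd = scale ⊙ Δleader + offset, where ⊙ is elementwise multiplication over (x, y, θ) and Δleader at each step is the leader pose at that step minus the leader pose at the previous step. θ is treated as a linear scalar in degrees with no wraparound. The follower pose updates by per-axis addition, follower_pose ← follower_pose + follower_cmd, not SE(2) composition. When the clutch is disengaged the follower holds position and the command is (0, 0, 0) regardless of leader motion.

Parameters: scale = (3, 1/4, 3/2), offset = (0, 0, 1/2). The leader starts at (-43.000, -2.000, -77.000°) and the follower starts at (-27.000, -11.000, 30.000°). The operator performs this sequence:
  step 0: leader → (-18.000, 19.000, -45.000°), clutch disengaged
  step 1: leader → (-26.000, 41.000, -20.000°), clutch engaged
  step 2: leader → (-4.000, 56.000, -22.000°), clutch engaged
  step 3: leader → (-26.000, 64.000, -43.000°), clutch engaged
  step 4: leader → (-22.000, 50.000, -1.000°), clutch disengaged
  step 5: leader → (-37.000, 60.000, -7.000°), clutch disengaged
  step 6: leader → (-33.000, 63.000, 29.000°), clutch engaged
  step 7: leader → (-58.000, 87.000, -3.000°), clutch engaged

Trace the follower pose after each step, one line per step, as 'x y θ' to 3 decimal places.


step 0: Δleader=(25.000, 21.000, 32.000°), disengaged; cmd=(0,0,0) → follower holds at (-27.000, -11.000, 30.000°)
step 1: Δleader=(-8.000, 22.000, 25.000°), engaged; cmd=(-24.000, 5.500, 38.000°) → follower=(-51.000, -5.500, 68.000°)
step 2: Δleader=(22.000, 15.000, -2.000°), engaged; cmd=(66.000, 3.750, -2.500°) → follower=(15.000, -1.750, 65.500°)
step 3: Δleader=(-22.000, 8.000, -21.000°), engaged; cmd=(-66.000, 2.000, -31.000°) → follower=(-51.000, 0.250, 34.500°)
step 4: Δleader=(4.000, -14.000, 42.000°), disengaged; cmd=(0,0,0) → follower holds at (-51.000, 0.250, 34.500°)
step 5: Δleader=(-15.000, 10.000, -6.000°), disengaged; cmd=(0,0,0) → follower holds at (-51.000, 0.250, 34.500°)
step 6: Δleader=(4.000, 3.000, 36.000°), engaged; cmd=(12.000, 0.750, 54.500°) → follower=(-39.000, 1.000, 89.000°)
step 7: Δleader=(-25.000, 24.000, -32.000°), engaged; cmd=(-75.000, 6.000, -47.500°) → follower=(-114.000, 7.000, 41.500°)

-27.000 -11.000 30.000
-51.000 -5.500 68.000
15.000 -1.750 65.500
-51.000 0.250 34.500
-51.000 0.250 34.500
-51.000 0.250 34.500
-39.000 1.000 89.000
-114.000 7.000 41.500


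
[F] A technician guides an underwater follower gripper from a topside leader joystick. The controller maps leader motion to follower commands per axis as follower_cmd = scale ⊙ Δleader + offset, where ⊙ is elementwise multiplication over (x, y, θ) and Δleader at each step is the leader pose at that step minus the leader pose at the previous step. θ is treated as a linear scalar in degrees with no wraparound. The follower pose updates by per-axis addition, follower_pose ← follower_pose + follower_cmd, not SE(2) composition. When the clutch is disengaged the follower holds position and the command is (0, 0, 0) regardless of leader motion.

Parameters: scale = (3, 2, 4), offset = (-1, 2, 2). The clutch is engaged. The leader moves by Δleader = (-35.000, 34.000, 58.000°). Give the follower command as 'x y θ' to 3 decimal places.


axis x: 3·-35.000 + -1 = -106.000
axis y: 2·34.000 + 2 = 70.000
axis θ: 4·58.000 + 2 = 234.000

-106.000 70.000 234.000


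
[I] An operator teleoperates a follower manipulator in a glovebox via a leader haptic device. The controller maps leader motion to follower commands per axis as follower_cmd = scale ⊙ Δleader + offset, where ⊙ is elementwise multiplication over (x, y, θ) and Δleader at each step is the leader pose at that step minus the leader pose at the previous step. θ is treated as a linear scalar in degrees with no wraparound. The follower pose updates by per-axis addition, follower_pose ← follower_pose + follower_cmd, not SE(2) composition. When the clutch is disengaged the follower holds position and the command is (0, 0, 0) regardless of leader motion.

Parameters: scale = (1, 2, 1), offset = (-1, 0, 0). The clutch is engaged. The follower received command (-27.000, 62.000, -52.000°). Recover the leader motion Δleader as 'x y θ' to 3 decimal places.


axis x: (-27.000 − -1) / (1) = -26.000
axis y: (62.000 − 0) / (2) = 31.000
axis θ: (-52.000 − 0) / (1) = -52.000

-26.000 31.000 -52.000


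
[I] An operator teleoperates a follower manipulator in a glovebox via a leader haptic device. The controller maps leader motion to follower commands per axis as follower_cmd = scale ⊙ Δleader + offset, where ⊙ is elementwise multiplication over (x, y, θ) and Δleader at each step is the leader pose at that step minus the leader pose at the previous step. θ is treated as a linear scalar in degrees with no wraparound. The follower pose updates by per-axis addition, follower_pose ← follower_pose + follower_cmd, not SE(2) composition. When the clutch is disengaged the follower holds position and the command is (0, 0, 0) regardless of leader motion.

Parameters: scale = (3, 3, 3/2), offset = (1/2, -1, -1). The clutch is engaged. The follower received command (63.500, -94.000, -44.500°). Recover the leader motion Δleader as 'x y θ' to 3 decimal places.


axis x: (63.500 − 1/2) / (3) = 21.000
axis y: (-94.000 − -1) / (3) = -31.000
axis θ: (-44.500 − -1) / (3/2) = -29.000

21.000 -31.000 -29.000


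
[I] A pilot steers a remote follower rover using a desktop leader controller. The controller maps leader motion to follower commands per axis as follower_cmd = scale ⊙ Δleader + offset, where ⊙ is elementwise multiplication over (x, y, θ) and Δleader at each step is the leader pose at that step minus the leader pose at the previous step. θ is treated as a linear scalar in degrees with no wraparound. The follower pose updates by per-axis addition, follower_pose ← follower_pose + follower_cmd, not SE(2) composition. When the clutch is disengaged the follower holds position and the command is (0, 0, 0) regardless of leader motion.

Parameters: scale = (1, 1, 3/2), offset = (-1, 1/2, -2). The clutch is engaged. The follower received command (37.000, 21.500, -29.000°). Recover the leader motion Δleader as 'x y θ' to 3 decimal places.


38.000 21.000 -18.000

axis x: (37.000 − -1) / (1) = 38.000
axis y: (21.500 − 1/2) / (1) = 21.000
axis θ: (-29.000 − -2) / (3/2) = -18.000
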